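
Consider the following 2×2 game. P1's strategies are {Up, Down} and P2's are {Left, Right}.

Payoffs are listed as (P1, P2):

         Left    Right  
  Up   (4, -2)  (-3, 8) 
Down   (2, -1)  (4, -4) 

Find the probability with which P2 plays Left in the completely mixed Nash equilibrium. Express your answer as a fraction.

7/9

Let q be the probability that P2 plays Left. In a completely mixed equilibrium, P1 must be indifferent between Up and Down.
P1's expected payoff from Up is 4q − 3(1−q); from Down it is 2q + 4(1−q).
Setting these equal: 7q − 3 = −2q + 4, so q = 7/9.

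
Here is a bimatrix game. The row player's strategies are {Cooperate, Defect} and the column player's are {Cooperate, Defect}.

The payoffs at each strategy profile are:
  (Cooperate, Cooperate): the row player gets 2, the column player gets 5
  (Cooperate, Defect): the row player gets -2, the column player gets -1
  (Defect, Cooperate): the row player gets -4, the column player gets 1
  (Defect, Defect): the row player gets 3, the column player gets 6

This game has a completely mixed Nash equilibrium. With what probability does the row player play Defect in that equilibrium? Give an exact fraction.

Let r be the probability that the row player plays Cooperate. In a completely mixed equilibrium, the column player must be indifferent between Cooperate and Defect.
The column player's expected payoff from Cooperate is 5r + (1−r); from Defect it is −r + 6(1−r).
Setting these equal: 4r + 1 = −7r + 6, so r = 5/11.
Therefore the row player plays Defect with probability 1 − 5/11 = 6/11.

6/11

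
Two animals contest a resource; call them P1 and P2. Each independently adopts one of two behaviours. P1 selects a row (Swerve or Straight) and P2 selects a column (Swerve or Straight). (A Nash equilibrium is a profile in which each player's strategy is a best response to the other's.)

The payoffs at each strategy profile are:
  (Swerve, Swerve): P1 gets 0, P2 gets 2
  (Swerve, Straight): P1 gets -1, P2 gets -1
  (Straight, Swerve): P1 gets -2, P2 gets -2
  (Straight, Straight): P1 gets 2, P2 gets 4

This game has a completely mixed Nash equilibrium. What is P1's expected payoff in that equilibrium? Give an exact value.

First find y, the probability P2 plays Swerve, from P1's indifference between Swerve and Straight: −(1−y) = −2y + 2(1−y), giving y = 3/5.
Since P1 is indifferent in equilibrium, P1's expected payoff equals the payoff from either row against (3/5, 2/5). Using Swerve: −(2/5) = -2/5.

-2/5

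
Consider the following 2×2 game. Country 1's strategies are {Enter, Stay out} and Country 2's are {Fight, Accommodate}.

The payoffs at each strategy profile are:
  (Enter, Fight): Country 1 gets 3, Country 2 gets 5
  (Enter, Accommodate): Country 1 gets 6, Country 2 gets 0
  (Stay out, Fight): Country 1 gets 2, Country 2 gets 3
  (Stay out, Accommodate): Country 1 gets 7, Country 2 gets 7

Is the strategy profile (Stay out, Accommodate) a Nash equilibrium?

At (Stay out, Accommodate), Country 1 earns 7; switching to Enter would give 6, so Country 1 has no profitable deviation.
Country 2 earns 7; switching to Fight would give 3, so Country 2 has no profitable deviation.
Neither player can gain by a unilateral deviation, so this profile is a Nash equilibrium.

Yes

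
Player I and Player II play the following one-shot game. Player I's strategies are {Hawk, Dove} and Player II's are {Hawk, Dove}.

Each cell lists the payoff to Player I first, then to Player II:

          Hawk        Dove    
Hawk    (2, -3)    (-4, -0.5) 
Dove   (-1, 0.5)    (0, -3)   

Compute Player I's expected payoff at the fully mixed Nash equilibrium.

First find q, the probability Player II plays Hawk, from Player I's indifference between Hawk and Dove: 2q − 4(1−q) = −q, giving q = 4/7.
Since Player I is indifferent in equilibrium, Player I's expected payoff equals the payoff from either row against (4/7, 3/7). Using Hawk: 2(4/7) − 4(3/7) = -4/7.

-4/7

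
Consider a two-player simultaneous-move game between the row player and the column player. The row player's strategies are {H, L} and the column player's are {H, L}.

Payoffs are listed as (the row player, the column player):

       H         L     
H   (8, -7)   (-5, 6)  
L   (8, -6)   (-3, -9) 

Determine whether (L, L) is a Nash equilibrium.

At (L, L), the row player earns -3; switching to H would give -5, so the row player has no profitable deviation.
The column player earns -9; switching to H would give -6, so the column player would deviate.
Since at least one player can profitably deviate, this is not a Nash equilibrium.

No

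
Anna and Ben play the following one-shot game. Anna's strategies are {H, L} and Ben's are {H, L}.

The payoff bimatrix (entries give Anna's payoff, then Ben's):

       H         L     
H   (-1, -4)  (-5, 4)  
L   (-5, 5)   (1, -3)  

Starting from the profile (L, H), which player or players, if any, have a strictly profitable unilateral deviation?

Anna

Anna at (L, H) earns -5; deviating to H yields -1 — a strict improvement.
Ben earns 5; deviating to L yields -3 — not better.
Only Anna has a strictly profitable deviation.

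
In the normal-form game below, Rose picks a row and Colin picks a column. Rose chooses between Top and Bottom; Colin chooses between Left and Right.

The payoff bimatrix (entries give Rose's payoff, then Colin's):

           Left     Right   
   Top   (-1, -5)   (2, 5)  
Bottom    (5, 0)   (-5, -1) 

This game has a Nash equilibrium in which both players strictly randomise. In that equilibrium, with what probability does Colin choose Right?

6/13

Let y be the probability that Colin plays Left. In a completely mixed equilibrium, Rose must be indifferent between Top and Bottom.
Rose's expected payoff from Top is −y + 2(1−y); from Bottom it is 5y − 5(1−y).
Setting these equal: −3y + 2 = 10y − 5, so y = 7/13.
Therefore Colin plays Right with probability 1 − 7/13 = 6/13.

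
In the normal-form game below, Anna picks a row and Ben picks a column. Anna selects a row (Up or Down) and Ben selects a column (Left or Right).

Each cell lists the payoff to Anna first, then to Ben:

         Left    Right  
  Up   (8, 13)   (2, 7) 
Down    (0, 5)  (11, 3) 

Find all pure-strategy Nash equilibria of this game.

(Up, Left)

(Up, Left): Anna gets 8 ≥ 0 from Down, and Ben gets 13 ≥ 7 from Right — Nash equilibrium.
(Up, Right): Anna prefers Down (11 > 2); Ben prefers Left (13 > 7) — not an equilibrium.
(Down, Left): Anna prefers Up (8 > 0) — not an equilibrium.
(Down, Right): Ben prefers Left (5 > 3) — not an equilibrium.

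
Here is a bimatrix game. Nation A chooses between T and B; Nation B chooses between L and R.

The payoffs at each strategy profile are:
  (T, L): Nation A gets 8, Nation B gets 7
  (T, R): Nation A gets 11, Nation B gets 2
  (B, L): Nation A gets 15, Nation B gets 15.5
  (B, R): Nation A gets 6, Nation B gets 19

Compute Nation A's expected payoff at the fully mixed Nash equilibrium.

First find y, the probability Nation B plays L, from Nation A's indifference between T and B: 8y + 11(1−y) = 15y + 6(1−y), giving y = 5/12.
Since Nation A is indifferent in equilibrium, Nation A's expected payoff equals the payoff from either row against (5/12, 7/12). Using T: 8(5/12) + 11(7/12) = 39/4.

39/4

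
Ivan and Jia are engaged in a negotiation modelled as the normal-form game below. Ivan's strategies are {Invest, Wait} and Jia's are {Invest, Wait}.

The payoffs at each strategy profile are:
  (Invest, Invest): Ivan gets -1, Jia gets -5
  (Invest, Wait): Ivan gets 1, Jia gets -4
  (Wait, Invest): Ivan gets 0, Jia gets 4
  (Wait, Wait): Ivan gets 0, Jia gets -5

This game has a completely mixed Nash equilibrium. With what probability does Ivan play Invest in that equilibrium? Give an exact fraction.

9/10

Let r be the probability that Ivan plays Invest. In a completely mixed equilibrium, Jia must be indifferent between Invest and Wait.
Jia's expected payoff from Invest is −5r + 4(1−r); from Wait it is −4r − 5(1−r).
Setting these equal: −9r + 4 = r − 5, so r = 9/10.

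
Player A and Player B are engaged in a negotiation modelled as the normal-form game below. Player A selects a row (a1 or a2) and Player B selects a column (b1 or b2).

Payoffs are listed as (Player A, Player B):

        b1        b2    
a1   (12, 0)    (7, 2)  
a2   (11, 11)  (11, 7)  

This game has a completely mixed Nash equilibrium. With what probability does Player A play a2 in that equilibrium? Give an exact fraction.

Let x be the probability that Player A plays a1. In a completely mixed equilibrium, Player B must be indifferent between b1 and b2.
Player B's expected payoff from b1 is 11(1−x); from b2 it is 2x + 7(1−x).
Setting these equal: −11x + 11 = −5x + 7, so x = 2/3.
Therefore Player A plays a2 with probability 1 − 2/3 = 1/3.

1/3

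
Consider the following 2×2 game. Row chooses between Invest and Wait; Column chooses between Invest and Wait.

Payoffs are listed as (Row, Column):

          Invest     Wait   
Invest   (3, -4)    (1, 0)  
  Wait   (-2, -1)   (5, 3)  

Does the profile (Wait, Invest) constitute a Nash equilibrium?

No

At (Wait, Invest), Row earns -2; switching to Invest would give 3, so Row would deviate.
Column earns -1; switching to Wait would give 3, so Column would deviate.
Since at least one player can profitably deviate, this is not a Nash equilibrium.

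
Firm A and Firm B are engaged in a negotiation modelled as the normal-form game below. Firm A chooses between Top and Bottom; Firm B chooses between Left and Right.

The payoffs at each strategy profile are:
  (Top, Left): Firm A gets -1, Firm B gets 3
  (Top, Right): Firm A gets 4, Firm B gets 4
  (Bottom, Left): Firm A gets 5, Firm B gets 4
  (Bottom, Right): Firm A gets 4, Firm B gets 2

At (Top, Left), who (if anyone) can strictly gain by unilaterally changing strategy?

Both

Firm A at (Top, Left) earns -1; deviating to Bottom yields 5 — a strict improvement.
Firm B earns 3; deviating to Right yields 4 — a strict improvement.
Both Firm A and Firm B have strictly profitable deviations.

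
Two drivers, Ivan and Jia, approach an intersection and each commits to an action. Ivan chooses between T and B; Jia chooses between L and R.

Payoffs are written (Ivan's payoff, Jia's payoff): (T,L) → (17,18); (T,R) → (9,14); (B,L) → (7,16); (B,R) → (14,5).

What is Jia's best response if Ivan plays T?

Against T, Jia earns 18 from L and 14 from R.
So L is the best response.

L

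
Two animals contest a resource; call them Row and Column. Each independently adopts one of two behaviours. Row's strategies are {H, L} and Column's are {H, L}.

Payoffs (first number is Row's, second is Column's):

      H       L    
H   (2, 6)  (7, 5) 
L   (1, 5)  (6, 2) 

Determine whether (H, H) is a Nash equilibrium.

At (H, H), Row earns 2; switching to L would give 1, so Row has no profitable deviation.
Column earns 6; switching to L would give 5, so Column has no profitable deviation.
Neither player can gain by a unilateral deviation, so this profile is a Nash equilibrium.

Yes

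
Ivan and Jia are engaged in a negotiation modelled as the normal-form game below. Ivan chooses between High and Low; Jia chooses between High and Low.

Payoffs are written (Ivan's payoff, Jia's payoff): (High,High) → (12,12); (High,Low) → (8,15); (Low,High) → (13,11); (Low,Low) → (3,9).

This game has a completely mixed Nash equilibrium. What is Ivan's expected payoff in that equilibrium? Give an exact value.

First find q, the probability Jia plays High, from Ivan's indifference between High and Low: 12q + 8(1−q) = 13q + 3(1−q), giving q = 5/6.
Since Ivan is indifferent in equilibrium, Ivan's expected payoff equals the payoff from either row against (5/6, 1/6). Using High: 12(5/6) + 8(1/6) = 34/3.

34/3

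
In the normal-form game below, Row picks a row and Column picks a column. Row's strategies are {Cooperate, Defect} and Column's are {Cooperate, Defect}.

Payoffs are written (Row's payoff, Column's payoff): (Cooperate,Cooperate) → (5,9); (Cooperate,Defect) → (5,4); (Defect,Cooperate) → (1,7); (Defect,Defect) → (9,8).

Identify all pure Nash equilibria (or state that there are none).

(Cooperate, Cooperate) and (Defect, Defect)

(Cooperate, Cooperate): Row gets 5 ≥ 1 from Defect, and Column gets 9 ≥ 4 from Defect — Nash equilibrium.
(Cooperate, Defect): Row prefers Defect (9 > 5); Column prefers Cooperate (9 > 4) — not an equilibrium.
(Defect, Cooperate): Row prefers Cooperate (5 > 1); Column prefers Defect (8 > 7) — not an equilibrium.
(Defect, Defect): Row gets 9 ≥ 5 from Cooperate, and Column gets 8 ≥ 7 from Cooperate — Nash equilibrium.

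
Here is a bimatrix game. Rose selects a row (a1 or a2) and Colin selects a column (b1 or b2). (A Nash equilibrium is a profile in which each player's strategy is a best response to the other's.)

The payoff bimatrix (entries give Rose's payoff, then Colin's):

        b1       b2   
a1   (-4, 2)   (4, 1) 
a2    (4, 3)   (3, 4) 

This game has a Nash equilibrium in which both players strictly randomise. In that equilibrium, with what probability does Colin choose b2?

8/9

Let c be the probability that Colin plays b1. In a completely mixed equilibrium, Rose must be indifferent between a1 and a2.
Rose's expected payoff from a1 is −4c + 4(1−c); from a2 it is 4c + 3(1−c).
Setting these equal: −8c + 4 = c + 3, so c = 1/9.
Therefore Colin plays b2 with probability 1 − 1/9 = 8/9.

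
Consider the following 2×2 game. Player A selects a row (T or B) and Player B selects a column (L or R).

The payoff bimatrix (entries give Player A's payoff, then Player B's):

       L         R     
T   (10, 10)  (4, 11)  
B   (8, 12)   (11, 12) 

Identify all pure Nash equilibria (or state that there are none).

(T, L): Player B prefers R (11 > 10) — not an equilibrium.
(T, R): Player A prefers B (11 > 4) — not an equilibrium.
(B, L): Player A prefers T (10 > 8) — not an equilibrium.
(B, R): Player A gets 11 ≥ 4 from T, and Player B gets 12 ≥ 12 from L — Nash equilibrium.

(B, R)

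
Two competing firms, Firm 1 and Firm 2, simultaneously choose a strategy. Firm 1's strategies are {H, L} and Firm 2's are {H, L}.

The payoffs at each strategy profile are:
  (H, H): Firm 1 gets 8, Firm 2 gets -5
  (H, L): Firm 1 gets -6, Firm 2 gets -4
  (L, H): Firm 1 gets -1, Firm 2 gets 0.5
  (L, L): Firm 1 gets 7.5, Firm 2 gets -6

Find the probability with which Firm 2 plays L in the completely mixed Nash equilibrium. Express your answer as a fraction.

2/5

Let y be the probability that Firm 2 plays H. In a completely mixed equilibrium, Firm 1 must be indifferent between H and L.
Firm 1's expected payoff from H is 8y − 6(1−y); from L it is −y + 7.5(1−y).
Setting these equal: 14y − 6 = −8.5y + 7.5, so y = 3/5.
Therefore Firm 2 plays L with probability 1 − 3/5 = 2/5.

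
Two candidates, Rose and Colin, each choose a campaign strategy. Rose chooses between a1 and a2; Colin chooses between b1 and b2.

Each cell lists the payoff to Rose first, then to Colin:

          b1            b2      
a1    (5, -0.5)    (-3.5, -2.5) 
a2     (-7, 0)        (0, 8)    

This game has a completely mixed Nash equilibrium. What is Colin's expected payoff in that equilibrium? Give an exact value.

First find x, the probability Rose plays a1, from Colin's indifference between b1 and b2: −0.5x = −2.5x + 8(1−x), giving x = 4/5.
Since Colin is indifferent in equilibrium, Colin's expected payoff equals the payoff from either column against (4/5, 1/5). Using b1: −0.5(4/5) = -2/5.

-2/5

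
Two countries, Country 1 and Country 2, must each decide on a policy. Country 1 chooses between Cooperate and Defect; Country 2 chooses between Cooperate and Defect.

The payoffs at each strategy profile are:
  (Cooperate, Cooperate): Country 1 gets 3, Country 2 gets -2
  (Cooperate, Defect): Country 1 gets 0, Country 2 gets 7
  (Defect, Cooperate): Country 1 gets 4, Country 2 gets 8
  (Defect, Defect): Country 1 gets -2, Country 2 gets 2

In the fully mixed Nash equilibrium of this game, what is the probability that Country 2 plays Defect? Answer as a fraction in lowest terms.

Let q be the probability that Country 2 plays Cooperate. In a completely mixed equilibrium, Country 1 must be indifferent between Cooperate and Defect.
Country 1's expected payoff from Cooperate is 3q; from Defect it is 4q − 2(1−q).
Setting these equal: 3q = 6q − 2, so q = 2/3.
Therefore Country 2 plays Defect with probability 1 − 2/3 = 1/3.

1/3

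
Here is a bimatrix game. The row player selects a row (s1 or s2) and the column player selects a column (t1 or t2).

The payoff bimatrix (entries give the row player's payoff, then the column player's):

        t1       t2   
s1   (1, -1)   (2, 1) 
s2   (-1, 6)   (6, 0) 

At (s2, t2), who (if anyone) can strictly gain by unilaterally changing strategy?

The column player

The row player at (s2, t2) earns 6; deviating to s1 yields 2 — not better.
The column player earns 0; deviating to t1 yields 6 — a strict improvement.
Only the column player has a strictly profitable deviation.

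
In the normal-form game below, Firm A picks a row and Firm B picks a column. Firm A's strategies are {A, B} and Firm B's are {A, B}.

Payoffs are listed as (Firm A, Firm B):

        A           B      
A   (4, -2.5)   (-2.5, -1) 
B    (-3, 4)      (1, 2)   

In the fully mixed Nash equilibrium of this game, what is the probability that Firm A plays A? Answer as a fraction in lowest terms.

4/7

Let r be the probability that Firm A plays A. In a completely mixed equilibrium, Firm B must be indifferent between A and B.
Firm B's expected payoff from A is −2.5r + 4(1−r); from B it is −r + 2(1−r).
Setting these equal: −6.5r + 4 = −3r + 2, so r = 4/7.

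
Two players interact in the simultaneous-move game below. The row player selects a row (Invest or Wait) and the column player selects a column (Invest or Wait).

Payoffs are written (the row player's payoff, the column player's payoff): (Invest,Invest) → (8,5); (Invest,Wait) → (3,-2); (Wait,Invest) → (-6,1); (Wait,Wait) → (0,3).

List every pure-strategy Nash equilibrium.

(Invest, Invest): the row player gets 8 ≥ -6 from Wait, and the column player gets 5 ≥ -2 from Wait — Nash equilibrium.
(Invest, Wait): the column player prefers Invest (5 > -2) — not an equilibrium.
(Wait, Invest): the row player prefers Invest (8 > -6); the column player prefers Wait (3 > 1) — not an equilibrium.
(Wait, Wait): the row player prefers Invest (3 > 0) — not an equilibrium.

(Invest, Invest)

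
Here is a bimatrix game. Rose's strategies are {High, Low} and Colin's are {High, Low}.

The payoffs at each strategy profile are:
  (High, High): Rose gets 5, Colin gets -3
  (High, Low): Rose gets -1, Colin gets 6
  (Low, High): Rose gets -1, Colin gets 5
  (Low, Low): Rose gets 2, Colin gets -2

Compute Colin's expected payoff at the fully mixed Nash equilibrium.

3/2

First find x, the probability Rose plays High, from Colin's indifference between High and Low: −3x + 5(1−x) = 6x − 2(1−x), giving x = 7/16.
Since Colin is indifferent in equilibrium, Colin's expected payoff equals the payoff from either column against (7/16, 9/16). Using High: −3(7/16) + 5(9/16) = 3/2.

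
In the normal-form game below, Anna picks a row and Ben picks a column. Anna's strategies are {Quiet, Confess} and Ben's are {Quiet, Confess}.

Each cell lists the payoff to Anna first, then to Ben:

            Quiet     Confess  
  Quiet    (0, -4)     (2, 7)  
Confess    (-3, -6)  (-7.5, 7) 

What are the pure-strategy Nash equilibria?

(Quiet, Confess)

(Quiet, Quiet): Ben prefers Confess (7 > -4) — not an equilibrium.
(Quiet, Confess): Anna gets 2 ≥ -7.5 from Confess, and Ben gets 7 ≥ -4 from Quiet — Nash equilibrium.
(Confess, Quiet): Anna prefers Quiet (0 > -3); Ben prefers Confess (7 > -6) — not an equilibrium.
(Confess, Confess): Anna prefers Quiet (2 > -7.5) — not an equilibrium.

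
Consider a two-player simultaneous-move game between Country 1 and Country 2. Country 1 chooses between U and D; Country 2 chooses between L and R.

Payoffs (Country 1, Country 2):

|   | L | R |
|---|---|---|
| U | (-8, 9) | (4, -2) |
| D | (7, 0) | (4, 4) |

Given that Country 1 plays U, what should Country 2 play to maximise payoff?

Against U, Country 2 earns 9 from L and -2 from R.
So L is the best response.

L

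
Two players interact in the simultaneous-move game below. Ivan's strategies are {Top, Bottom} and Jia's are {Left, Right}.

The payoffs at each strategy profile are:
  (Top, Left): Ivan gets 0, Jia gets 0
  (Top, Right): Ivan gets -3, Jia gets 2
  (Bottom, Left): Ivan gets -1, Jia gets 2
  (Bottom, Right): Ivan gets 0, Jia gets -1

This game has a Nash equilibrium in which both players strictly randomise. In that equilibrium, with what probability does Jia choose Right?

Let q be the probability that Jia plays Left. In a completely mixed equilibrium, Ivan must be indifferent between Top and Bottom.
Ivan's expected payoff from Top is −3(1−q); from Bottom it is −q.
Setting these equal: 3q − 3 = −q, so q = 3/4.
Therefore Jia plays Right with probability 1 − 3/4 = 1/4.

1/4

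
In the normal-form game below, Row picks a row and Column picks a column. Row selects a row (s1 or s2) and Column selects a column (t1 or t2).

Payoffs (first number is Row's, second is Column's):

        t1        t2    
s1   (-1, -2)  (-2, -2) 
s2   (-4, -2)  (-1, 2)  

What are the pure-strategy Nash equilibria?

(s1, t1): Row gets -1 ≥ -4 from s2, and Column gets -2 ≥ -2 from t2 — Nash equilibrium.
(s1, t2): Row prefers s2 (-1 > -2) — not an equilibrium.
(s2, t1): Row prefers s1 (-1 > -4); Column prefers t2 (2 > -2) — not an equilibrium.
(s2, t2): Row gets -1 ≥ -2 from s1, and Column gets 2 ≥ -2 from t1 — Nash equilibrium.

(s1, t1) and (s2, t2)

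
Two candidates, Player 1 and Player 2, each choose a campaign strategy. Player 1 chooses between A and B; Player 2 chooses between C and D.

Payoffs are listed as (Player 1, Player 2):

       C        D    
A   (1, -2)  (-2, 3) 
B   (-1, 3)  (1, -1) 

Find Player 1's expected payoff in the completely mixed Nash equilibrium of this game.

First find q, the probability Player 2 plays C, from Player 1's indifference between A and B: q − 2(1−q) = −q + (1−q), giving q = 3/5.
Since Player 1 is indifferent in equilibrium, Player 1's expected payoff equals the payoff from either row against (3/5, 2/5). Using A: (3/5) − 2(2/5) = -1/5.

-1/5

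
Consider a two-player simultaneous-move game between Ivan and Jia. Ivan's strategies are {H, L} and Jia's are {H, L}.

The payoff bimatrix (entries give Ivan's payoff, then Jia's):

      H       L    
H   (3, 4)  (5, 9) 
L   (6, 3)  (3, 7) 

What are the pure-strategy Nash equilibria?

(H, H): Ivan prefers L (6 > 3); Jia prefers L (9 > 4) — not an equilibrium.
(H, L): Ivan gets 5 ≥ 3 from L, and Jia gets 9 ≥ 4 from H — Nash equilibrium.
(L, H): Jia prefers L (7 > 3) — not an equilibrium.
(L, L): Ivan prefers H (5 > 3) — not an equilibrium.

(H, L)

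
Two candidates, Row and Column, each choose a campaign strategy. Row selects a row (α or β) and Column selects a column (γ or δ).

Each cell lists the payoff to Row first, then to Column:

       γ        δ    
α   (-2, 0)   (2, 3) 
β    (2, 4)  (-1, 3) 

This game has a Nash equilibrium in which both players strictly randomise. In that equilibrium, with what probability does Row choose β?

Let x be the probability that Row plays α. In a completely mixed equilibrium, Column must be indifferent between γ and δ.
Column's expected payoff from γ is 4(1−x); from δ it is 3x + 3(1−x).
Setting these equal: −4x + 4 = 3, so x = 1/4.
Therefore Row plays β with probability 1 − 1/4 = 3/4.

3/4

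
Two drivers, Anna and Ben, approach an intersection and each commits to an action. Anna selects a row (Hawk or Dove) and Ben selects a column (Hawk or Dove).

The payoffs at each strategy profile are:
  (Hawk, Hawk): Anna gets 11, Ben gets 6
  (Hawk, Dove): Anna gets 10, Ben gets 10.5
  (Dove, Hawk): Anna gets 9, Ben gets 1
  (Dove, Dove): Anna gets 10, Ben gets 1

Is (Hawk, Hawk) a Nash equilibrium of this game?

At (Hawk, Hawk), Anna earns 11; switching to Dove would give 9, so Anna has no profitable deviation.
Ben earns 6; switching to Dove would give 10.5, so Ben would deviate.
Since at least one player can profitably deviate, this is not a Nash equilibrium.

No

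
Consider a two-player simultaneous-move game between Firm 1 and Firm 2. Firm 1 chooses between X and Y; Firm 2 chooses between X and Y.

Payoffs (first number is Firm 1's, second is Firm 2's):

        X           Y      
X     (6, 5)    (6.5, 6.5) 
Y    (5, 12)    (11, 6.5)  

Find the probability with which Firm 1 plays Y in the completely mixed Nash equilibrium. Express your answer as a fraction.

3/14

Let r be the probability that Firm 1 plays X. In a completely mixed equilibrium, Firm 2 must be indifferent between X and Y.
Firm 2's expected payoff from X is 5r + 12(1−r); from Y it is 6.5r + 6.5(1−r).
Setting these equal: −7r + 12 = 6.5, so r = 11/14.
Therefore Firm 1 plays Y with probability 1 − 11/14 = 3/14.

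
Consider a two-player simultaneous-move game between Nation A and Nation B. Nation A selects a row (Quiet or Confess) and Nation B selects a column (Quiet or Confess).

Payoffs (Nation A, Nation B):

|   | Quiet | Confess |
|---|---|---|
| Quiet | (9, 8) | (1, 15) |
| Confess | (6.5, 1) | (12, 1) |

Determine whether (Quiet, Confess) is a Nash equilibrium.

No

At (Quiet, Confess), Nation A earns 1; switching to Confess would give 12, so Nation A would deviate.
Nation B earns 15; switching to Quiet would give 8, so Nation B has no profitable deviation.
Since at least one player can profitably deviate, this is not a Nash equilibrium.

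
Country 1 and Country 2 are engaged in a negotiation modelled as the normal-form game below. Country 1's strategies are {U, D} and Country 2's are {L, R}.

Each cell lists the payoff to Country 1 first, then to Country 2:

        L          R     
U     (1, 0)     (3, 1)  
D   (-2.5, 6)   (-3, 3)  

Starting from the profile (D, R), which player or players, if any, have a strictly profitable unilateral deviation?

Country 1 at (D, R) earns -3; deviating to U yields 3 — a strict improvement.
Country 2 earns 3; deviating to L yields 6 — a strict improvement.
Both Country 1 and Country 2 have strictly profitable deviations.

Both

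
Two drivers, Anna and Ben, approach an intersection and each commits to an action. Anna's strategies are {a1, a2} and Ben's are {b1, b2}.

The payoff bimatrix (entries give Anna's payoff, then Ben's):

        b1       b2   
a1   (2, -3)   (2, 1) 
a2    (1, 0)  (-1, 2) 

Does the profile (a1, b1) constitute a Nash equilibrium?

No

At (a1, b1), Anna earns 2; switching to a2 would give 1, so Anna has no profitable deviation.
Ben earns -3; switching to b2 would give 1, so Ben would deviate.
Since at least one player can profitably deviate, this is not a Nash equilibrium.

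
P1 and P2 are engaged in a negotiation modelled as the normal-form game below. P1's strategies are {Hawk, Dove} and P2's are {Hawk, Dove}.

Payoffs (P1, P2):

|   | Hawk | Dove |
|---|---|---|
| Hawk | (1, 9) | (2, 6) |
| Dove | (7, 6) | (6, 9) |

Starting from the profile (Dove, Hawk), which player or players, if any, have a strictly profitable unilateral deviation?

P2

P1 at (Dove, Hawk) earns 7; deviating to Hawk yields 1 — not better.
P2 earns 6; deviating to Dove yields 9 — a strict improvement.
Only P2 has a strictly profitable deviation.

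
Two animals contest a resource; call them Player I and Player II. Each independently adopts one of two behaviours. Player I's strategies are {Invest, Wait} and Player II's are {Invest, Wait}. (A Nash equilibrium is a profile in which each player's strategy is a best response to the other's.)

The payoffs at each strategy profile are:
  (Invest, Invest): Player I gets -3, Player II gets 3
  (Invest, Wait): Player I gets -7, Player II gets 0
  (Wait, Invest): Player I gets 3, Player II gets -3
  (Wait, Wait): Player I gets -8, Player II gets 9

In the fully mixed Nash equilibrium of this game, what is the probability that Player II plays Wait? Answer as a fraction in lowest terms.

Let q be the probability that Player II plays Invest. In a completely mixed equilibrium, Player I must be indifferent between Invest and Wait.
Player I's expected payoff from Invest is −3q − 7(1−q); from Wait it is 3q − 8(1−q).
Setting these equal: 4q − 7 = 11q − 8, so q = 1/7.
Therefore Player II plays Wait with probability 1 − 1/7 = 6/7.

6/7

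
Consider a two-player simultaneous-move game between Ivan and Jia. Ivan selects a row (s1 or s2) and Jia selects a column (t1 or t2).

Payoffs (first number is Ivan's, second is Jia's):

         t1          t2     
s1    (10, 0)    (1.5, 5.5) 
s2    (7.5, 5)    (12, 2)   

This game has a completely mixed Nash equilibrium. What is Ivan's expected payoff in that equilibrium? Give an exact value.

435/52

First find q, the probability Jia plays t1, from Ivan's indifference between s1 and s2: 10q + 1.5(1−q) = 7.5q + 12(1−q), giving q = 21/26.
Since Ivan is indifferent in equilibrium, Ivan's expected payoff equals the payoff from either row against (21/26, 5/26). Using s1: 10(21/26) + 1.5(5/26) = 435/52.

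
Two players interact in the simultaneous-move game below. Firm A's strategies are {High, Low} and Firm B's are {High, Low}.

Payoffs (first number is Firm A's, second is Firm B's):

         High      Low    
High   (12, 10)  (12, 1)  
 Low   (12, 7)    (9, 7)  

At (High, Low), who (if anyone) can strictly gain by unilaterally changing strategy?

Firm A at (High, Low) earns 12; deviating to Low yields 9 — not better.
Firm B earns 1; deviating to High yields 10 — a strict improvement.
Only Firm B has a strictly profitable deviation.

Firm B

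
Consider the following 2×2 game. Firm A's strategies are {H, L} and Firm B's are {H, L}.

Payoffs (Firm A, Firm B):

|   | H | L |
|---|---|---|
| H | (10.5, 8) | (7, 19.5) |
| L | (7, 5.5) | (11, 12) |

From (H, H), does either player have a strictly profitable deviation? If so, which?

Firm B

Firm A at (H, H) earns 10.5; deviating to L yields 7 — not better.
Firm B earns 8; deviating to L yields 19.5 — a strict improvement.
Only Firm B has a strictly profitable deviation.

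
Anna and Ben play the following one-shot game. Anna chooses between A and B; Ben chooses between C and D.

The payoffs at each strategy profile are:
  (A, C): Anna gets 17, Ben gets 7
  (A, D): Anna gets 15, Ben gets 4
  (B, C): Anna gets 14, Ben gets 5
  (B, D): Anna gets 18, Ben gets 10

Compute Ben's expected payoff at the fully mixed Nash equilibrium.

First find p, the probability Anna plays A, from Ben's indifference between C and D: 7p + 5(1−p) = 4p + 10(1−p), giving p = 5/8.
Since Ben is indifferent in equilibrium, Ben's expected payoff equals the payoff from either column against (5/8, 3/8). Using C: 7(5/8) + 5(3/8) = 25/4.

25/4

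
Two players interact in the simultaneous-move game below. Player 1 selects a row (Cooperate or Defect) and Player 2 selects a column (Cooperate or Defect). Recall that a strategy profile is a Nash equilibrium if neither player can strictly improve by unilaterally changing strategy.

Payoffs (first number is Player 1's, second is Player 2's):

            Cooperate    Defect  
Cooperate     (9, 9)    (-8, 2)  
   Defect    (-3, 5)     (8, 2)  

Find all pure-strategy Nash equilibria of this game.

(Cooperate, Cooperate)

(Cooperate, Cooperate): Player 1 gets 9 ≥ -3 from Defect, and Player 2 gets 9 ≥ 2 from Defect — Nash equilibrium.
(Cooperate, Defect): Player 1 prefers Defect (8 > -8); Player 2 prefers Cooperate (9 > 2) — not an equilibrium.
(Defect, Cooperate): Player 1 prefers Cooperate (9 > -3) — not an equilibrium.
(Defect, Defect): Player 2 prefers Cooperate (5 > 2) — not an equilibrium.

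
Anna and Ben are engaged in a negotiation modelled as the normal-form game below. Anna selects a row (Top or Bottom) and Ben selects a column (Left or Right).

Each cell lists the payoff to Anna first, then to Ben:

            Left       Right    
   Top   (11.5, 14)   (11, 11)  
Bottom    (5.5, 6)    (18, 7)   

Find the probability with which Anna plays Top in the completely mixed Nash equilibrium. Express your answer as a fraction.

1/4

Let x be the probability that Anna plays Top. In a completely mixed equilibrium, Ben must be indifferent between Left and Right.
Ben's expected payoff from Left is 14x + 6(1−x); from Right it is 11x + 7(1−x).
Setting these equal: 8x + 6 = 4x + 7, so x = 1/4.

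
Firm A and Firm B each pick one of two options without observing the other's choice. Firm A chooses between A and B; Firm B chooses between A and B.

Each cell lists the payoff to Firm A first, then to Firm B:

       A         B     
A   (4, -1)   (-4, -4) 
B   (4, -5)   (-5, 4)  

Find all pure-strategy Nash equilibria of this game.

(A, A)

(A, A): Firm A gets 4 ≥ 4 from B, and Firm B gets -1 ≥ -4 from B — Nash equilibrium.
(A, B): Firm B prefers A (-1 > -4) — not an equilibrium.
(B, A): Firm B prefers B (4 > -5) — not an equilibrium.
(B, B): Firm A prefers A (-4 > -5) — not an equilibrium.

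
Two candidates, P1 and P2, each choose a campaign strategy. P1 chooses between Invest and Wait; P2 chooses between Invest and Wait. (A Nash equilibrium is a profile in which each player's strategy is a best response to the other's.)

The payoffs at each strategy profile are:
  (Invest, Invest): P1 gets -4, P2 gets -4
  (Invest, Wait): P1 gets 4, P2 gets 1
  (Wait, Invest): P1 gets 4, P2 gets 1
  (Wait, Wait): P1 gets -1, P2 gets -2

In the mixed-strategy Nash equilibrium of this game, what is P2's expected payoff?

-7/8

First find x, the probability P1 plays Invest, from P2's indifference between Invest and Wait: −4x + (1−x) = x − 2(1−x), giving x = 3/8.
Since P2 is indifferent in equilibrium, P2's expected payoff equals the payoff from either column against (3/8, 5/8). Using Invest: −4(3/8) + (5/8) = -7/8.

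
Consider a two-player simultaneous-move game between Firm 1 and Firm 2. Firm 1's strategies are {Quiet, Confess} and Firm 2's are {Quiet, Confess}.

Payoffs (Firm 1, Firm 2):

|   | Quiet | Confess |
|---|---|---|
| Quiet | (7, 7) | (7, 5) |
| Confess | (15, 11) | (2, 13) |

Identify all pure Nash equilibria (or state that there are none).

none

(Quiet, Quiet): Firm 1 prefers Confess (15 > 7) — not an equilibrium.
(Quiet, Confess): Firm 2 prefers Quiet (7 > 5) — not an equilibrium.
(Confess, Quiet): Firm 2 prefers Confess (13 > 11) — not an equilibrium.
(Confess, Confess): Firm 1 prefers Quiet (7 > 2) — not an equilibrium.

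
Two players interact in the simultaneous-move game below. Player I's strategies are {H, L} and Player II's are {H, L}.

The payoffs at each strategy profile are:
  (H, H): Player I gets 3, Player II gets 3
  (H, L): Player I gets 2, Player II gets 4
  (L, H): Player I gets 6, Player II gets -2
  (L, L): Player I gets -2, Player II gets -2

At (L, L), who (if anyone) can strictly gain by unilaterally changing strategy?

Player I

Player I at (L, L) earns -2; deviating to H yields 2 — a strict improvement.
Player II earns -2; deviating to H yields -2 — not better.
Only Player I has a strictly profitable deviation.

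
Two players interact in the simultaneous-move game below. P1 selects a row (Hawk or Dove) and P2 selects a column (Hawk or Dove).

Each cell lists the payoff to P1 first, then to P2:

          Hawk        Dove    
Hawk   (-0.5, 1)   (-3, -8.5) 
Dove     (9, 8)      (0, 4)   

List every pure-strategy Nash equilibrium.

(Hawk, Hawk): P1 prefers Dove (9 > -0.5) — not an equilibrium.
(Hawk, Dove): P1 prefers Dove (0 > -3); P2 prefers Hawk (1 > -8.5) — not an equilibrium.
(Dove, Hawk): P1 gets 9 ≥ -0.5 from Hawk, and P2 gets 8 ≥ 4 from Dove — Nash equilibrium.
(Dove, Dove): P2 prefers Hawk (8 > 4) — not an equilibrium.

(Dove, Hawk)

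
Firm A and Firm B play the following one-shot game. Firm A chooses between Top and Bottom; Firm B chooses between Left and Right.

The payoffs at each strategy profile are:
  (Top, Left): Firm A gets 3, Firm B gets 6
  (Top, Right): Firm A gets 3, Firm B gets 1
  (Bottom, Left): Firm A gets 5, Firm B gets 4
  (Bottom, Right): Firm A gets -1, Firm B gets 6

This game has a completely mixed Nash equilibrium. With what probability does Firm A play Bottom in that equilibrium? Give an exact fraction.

5/7

Let x be the probability that Firm A plays Top. In a completely mixed equilibrium, Firm B must be indifferent between Left and Right.
Firm B's expected payoff from Left is 6x + 4(1−x); from Right it is x + 6(1−x).
Setting these equal: 2x + 4 = −5x + 6, so x = 2/7.
Therefore Firm A plays Bottom with probability 1 − 2/7 = 5/7.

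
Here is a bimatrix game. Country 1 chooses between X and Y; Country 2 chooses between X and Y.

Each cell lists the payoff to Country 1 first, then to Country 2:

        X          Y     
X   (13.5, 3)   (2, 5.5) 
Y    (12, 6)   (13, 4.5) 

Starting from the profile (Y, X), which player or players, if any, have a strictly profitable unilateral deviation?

Country 1

Country 1 at (Y, X) earns 12; deviating to X yields 13.5 — a strict improvement.
Country 2 earns 6; deviating to Y yields 4.5 — not better.
Only Country 1 has a strictly profitable deviation.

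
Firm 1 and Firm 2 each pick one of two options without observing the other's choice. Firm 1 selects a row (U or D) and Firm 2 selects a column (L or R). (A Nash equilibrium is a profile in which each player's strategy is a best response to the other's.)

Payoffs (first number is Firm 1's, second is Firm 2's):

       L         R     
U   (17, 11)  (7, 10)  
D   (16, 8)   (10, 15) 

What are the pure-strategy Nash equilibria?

(U, L): Firm 1 gets 17 ≥ 16 from D, and Firm 2 gets 11 ≥ 10 from R — Nash equilibrium.
(U, R): Firm 1 prefers D (10 > 7); Firm 2 prefers L (11 > 10) — not an equilibrium.
(D, L): Firm 1 prefers U (17 > 16); Firm 2 prefers R (15 > 8) — not an equilibrium.
(D, R): Firm 1 gets 10 ≥ 7 from U, and Firm 2 gets 15 ≥ 8 from L — Nash equilibrium.

(U, L) and (D, R)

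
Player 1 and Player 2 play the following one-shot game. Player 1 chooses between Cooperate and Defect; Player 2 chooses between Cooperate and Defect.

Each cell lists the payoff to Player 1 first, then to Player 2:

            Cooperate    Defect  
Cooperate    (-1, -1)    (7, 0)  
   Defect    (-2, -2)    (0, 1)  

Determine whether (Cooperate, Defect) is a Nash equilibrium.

At (Cooperate, Defect), Player 1 earns 7; switching to Defect would give 0, so Player 1 has no profitable deviation.
Player 2 earns 0; switching to Cooperate would give -1, so Player 2 has no profitable deviation.
Neither player can gain by a unilateral deviation, so this profile is a Nash equilibrium.

Yes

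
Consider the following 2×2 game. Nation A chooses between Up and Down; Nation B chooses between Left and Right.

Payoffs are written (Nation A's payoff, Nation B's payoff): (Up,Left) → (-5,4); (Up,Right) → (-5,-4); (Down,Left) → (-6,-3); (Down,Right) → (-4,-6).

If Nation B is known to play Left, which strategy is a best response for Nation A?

Up

Against Left, Nation A earns -5 from Up and -6 from Down.
So Up is the best response.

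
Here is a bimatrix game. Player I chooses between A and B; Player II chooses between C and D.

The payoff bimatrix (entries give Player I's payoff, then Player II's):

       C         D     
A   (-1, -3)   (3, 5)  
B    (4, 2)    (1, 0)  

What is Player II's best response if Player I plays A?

Against A, Player II earns -3 from C and 5 from D.
So D is the best response.

D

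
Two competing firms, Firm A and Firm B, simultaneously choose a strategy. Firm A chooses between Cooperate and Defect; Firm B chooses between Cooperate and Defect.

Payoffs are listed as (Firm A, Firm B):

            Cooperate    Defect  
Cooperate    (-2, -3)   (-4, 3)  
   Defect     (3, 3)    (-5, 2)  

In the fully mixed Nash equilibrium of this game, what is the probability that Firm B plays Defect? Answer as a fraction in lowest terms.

5/6

Let y be the probability that Firm B plays Cooperate. In a completely mixed equilibrium, Firm A must be indifferent between Cooperate and Defect.
Firm A's expected payoff from Cooperate is −2y − 4(1−y); from Defect it is 3y − 5(1−y).
Setting these equal: 2y − 4 = 8y − 5, so y = 1/6.
Therefore Firm B plays Defect with probability 1 − 1/6 = 5/6.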